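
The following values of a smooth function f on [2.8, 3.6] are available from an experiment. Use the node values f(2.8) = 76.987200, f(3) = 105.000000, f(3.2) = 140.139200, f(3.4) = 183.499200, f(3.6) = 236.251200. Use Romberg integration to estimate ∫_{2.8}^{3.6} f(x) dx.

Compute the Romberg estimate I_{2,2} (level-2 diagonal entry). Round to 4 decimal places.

116.5006

I_{0,0} (trapezoid, 1 panel, h=0.8000): 125.295360
I_{1,0} (trapezoid, 2 panels, h=0.4000): 118.703360
I_{2,0} (trapezoid, 4 panels, h=0.2000): 117.051520
I_{1,1} = 118.703360 + (118.703360 − 125.295360)/3 = 116.506027
I_{2,1} = 117.051520 + (117.051520 − 118.703360)/3 = 116.500907
I_{2,2} = 116.500907 + (116.500907 − 116.506027)/15 = 116.500566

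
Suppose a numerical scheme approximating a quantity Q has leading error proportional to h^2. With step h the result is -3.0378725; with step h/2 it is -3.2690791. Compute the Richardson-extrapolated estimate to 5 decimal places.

Extrapolated value = (4·A(h/2) − A(h)) / (4 − 1)
= (4·(-3.2690791) − (-3.0378725)) / 3
= -10.0384439 / 3 = -3.3461480

-3.34615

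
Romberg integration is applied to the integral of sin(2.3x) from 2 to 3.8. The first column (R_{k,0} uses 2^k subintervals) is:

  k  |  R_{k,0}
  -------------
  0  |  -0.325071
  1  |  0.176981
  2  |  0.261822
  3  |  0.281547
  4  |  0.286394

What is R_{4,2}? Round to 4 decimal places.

0.2880

Richardson extrapolation on the trapezoidal column (denominator 4−1=3):
R_{3,1} = (4·0.281547 − 0.261822) / 3 = 0.288122
R_{4,1} = (4·0.286394 − 0.281547) / 3 = 0.288010
R_{4,2} = (16·0.288010 − 0.288122) / 15 = 0.288003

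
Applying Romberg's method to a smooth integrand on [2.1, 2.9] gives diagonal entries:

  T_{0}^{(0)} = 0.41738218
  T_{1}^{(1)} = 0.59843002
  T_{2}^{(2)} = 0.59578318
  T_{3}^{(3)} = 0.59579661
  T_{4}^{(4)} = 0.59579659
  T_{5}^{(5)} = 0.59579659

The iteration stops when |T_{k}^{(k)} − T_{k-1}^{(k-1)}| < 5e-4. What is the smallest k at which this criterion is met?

k = 3

|T_{1}^{(1)} − T_{0}^{(0)}| = 0.18104784 ≥ 5e-4
|T_{2}^{(2)} − T_{1}^{(1)}| = 0.00264684 ≥ 5e-4
|T_{3}^{(3)} − T_{2}^{(2)}| = 0.00001343 < 5e-4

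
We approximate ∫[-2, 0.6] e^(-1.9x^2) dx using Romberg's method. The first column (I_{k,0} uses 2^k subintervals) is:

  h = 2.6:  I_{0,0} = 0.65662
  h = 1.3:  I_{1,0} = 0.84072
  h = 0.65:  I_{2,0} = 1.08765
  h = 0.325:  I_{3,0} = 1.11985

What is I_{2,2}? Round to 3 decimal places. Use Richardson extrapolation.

I_{1,1} = 0.84072 + (0.84072 − 0.65662)/3 = 0.90209
I_{2,1} = 1.08765 + (1.08765 − 0.84072)/3 = 1.16996
I_{2,2} = (16·1.16996 − 0.90209) / 15 = 1.18782

1.188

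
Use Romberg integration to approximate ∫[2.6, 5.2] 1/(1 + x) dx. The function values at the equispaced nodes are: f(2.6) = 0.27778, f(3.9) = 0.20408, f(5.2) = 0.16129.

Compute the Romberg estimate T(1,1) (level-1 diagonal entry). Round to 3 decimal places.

0.544

T(0,0) (trapezoid, 1 panel, h=2.6000): 0.57079
T(1,0) (trapezoid, 2 panels, h=1.3000): 0.55070
T(1,1) = 0.55070 + (0.55070 − 0.57079)/3 = 0.54400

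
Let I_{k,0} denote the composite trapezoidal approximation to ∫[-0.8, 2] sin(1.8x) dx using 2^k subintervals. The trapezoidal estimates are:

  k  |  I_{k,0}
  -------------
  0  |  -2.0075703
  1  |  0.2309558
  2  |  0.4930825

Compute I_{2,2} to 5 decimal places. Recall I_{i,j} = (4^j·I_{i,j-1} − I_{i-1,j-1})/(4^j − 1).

I_{1,1} = 0.2309558 + (0.2309558 − (-2.0075703))/3 = 0.9771312
I_{2,1} = 0.4930825 + (0.4930825 − 0.2309558)/3 = 0.5804581
I_{2,2} = 0.5804581 + (0.5804581 − 0.9771312)/15 = 0.5540132
(Column j=1 coincides with Simpson's rule on the same nodes.)

0.55401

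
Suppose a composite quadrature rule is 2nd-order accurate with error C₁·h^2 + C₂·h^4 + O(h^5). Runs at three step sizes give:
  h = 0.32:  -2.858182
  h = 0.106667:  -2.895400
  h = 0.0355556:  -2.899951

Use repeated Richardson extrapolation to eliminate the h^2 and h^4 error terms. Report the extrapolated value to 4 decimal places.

First eliminate the h^2 term (factor 3^2 = 9):
  B₁ = (9·(-2.895400) − (-2.858182))/8 = -2.900052
  B₂ = (9·(-2.899951) − (-2.895400))/8 = -2.900520
Then eliminate the h^4 term (factor 3^4 = 81):
  (81·(-2.900520) − (-2.900052))/80 = -2.900526

-2.9005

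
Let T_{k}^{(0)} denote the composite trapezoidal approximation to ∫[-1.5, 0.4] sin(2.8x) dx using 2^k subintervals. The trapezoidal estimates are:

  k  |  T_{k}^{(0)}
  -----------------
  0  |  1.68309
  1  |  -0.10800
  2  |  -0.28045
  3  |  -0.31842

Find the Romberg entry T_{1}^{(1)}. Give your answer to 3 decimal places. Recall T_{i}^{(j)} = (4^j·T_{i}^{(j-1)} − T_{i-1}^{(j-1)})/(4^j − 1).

T_{1}^{(1)} = -0.10800 + (-0.10800 − 1.68309)/3 = -0.70503

-0.705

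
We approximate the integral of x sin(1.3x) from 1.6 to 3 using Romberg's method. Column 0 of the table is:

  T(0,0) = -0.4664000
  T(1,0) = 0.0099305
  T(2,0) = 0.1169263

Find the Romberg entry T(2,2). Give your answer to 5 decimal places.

Richardson extrapolation on the trapezoidal column (denominator 4−1=3):
T(1,1) = (4·0.0099305 − (-0.4664000)) / 3 = 0.1687073
T(2,1) = 0.1169263 + (0.1169263 − 0.0099305)/3 = 0.1525916
T(2,2) = 0.1525916 + (0.1525916 − 0.1687073)/15 = 0.1515172

0.15152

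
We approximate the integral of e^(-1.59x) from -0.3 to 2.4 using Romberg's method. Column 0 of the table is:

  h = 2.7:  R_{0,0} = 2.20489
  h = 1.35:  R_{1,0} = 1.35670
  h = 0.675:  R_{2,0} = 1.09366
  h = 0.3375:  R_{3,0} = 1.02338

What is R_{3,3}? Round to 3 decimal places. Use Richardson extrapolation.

1.000

Richardson extrapolation on the trapezoidal column (denominator 4−1=3):
R_{1,1} = 1.35670 + (1.35670 − 2.20489)/3 = 1.07397
R_{2,1} = 1.09366 + (1.09366 − 1.35670)/3 = 1.00598
R_{3,1} = (4·1.02338 − 1.09366) / 3 = 0.99995
R_{2,2} = 1.00598 + (1.00598 − 1.07397)/15 = 1.00145
R_{3,2} = 0.99995 + (0.99995 − 1.00598)/15 = 0.99955
R_{3,3} = 0.99955 + (0.99955 − 1.00145)/63 = 0.99952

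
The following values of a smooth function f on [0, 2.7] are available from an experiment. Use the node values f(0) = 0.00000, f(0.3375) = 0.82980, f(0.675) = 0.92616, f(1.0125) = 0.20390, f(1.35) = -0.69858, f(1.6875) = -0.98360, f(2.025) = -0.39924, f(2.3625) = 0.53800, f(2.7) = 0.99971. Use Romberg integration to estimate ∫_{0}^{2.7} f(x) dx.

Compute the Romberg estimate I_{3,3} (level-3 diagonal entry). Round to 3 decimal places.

0.333

I_{0,0} (trapezoid, 1 panel, h=2.7000): 1.34961
I_{1,0} (trapezoid, 2 panels, h=1.3500): -0.26828
I_{2,0} (trapezoid, 4 panels, h=0.6750): 0.22153
I_{3,0} (trapezoid, 8 panels, h=0.3375): 0.30925
I_{1,1} = -0.26828 + (-0.26828 − 1.34961)/3 = -0.80758
I_{2,1} = 0.22153 + (0.22153 − (-0.26828))/3 = 0.38480
I_{3,1} = 0.30925 + (0.30925 − 0.22153)/3 = 0.33849
I_{2,2} = 0.38480 + (0.38480 − (-0.80758))/15 = 0.46429
I_{3,2} = 0.33849 + (0.33849 − 0.38480)/15 = 0.33540
I_{3,3} = 0.33540 + (0.33540 − 0.46429)/63 = 0.33335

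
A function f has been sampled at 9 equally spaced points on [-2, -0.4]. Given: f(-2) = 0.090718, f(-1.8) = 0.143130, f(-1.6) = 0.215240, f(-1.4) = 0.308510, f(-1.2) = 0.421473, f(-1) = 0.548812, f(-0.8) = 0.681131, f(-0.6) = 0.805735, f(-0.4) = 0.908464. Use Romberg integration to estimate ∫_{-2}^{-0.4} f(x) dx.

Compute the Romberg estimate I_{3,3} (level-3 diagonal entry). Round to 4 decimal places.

0.7240

I_{0,0} (trapezoid, 1 panel, h=1.6000): 0.799346
I_{1,0} (trapezoid, 2 panels, h=0.8000): 0.736851
I_{2,0} (trapezoid, 4 panels, h=0.4000): 0.726974
I_{3,0} (trapezoid, 8 panels, h=0.2000): 0.724724
I_{1,1} = 0.736851 + (0.736851 − 0.799346)/3 = 0.716019
I_{2,1} = 0.726974 + (0.726974 − 0.736851)/3 = 0.723682
I_{3,1} = 0.724724 + (0.724724 − 0.726974)/3 = 0.723974
I_{2,2} = 0.723682 + (0.723682 − 0.716019)/15 = 0.724193
I_{3,2} = 0.723974 + (0.723974 − 0.723682)/15 = 0.723993
I_{3,3} = 0.723993 + (0.723993 − 0.724193)/63 = 0.723990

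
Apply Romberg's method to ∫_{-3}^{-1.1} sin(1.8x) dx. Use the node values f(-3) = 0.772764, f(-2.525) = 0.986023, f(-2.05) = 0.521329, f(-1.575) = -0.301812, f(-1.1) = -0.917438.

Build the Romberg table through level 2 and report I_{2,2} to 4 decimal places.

I_{0,0} (trapezoid, 1 panel, h=1.9000): -0.137440
I_{1,0} (trapezoid, 2 panels, h=0.9500): 0.426542
I_{2,0} (trapezoid, 4 panels, h=0.4750): 0.538271
I_{1,1} = 0.426542 + (0.426542 − (-0.137440))/3 = 0.614536
I_{2,1} = 0.538271 + (0.538271 − 0.426542)/3 = 0.575514
I_{2,2} = 0.575514 + (0.575514 − 0.614536)/15 = 0.572913

0.5729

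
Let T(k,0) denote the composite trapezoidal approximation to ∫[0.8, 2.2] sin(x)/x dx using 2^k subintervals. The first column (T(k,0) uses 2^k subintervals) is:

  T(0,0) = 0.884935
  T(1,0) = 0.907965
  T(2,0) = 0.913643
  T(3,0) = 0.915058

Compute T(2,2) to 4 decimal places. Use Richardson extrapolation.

T(1,1) = (4·0.907965 − 0.884935) / 3 = 0.915642
T(2,1) = 0.913643 + (0.913643 − 0.907965)/3 = 0.915536
T(2,2) = 0.915536 + (0.915536 − 0.915642)/15 = 0.915529

0.9155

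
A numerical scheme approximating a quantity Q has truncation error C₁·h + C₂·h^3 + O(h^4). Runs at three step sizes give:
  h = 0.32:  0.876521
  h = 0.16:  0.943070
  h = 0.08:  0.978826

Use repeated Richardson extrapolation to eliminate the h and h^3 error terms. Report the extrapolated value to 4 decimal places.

First eliminate the h term (factor 2^1 = 2):
  B₁ = (2·0.943070 − 0.876521)/1 = 1.009619
  B₂ = (2·0.978826 − 0.943070)/1 = 1.014582
Then eliminate the h^3 term (factor 2^3 = 8):
  (8·1.014582 − 1.009619)/7 = 1.015291

1.0153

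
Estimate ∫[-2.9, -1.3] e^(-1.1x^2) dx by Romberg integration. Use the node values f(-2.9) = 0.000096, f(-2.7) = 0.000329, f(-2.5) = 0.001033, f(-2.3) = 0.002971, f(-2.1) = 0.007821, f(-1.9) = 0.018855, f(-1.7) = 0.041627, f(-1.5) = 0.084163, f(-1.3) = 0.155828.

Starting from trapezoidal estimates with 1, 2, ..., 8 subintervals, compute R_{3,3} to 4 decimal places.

0.0455

R_{0,0} (trapezoid, 1 panel, h=1.6000): 0.124739
R_{1,0} (trapezoid, 2 panels, h=0.8000): 0.068626
R_{2,0} (trapezoid, 4 panels, h=0.4000): 0.051377
R_{3,0} (trapezoid, 8 panels, h=0.2000): 0.046952
R_{1,1} = 0.068626 + (0.068626 − 0.124739)/3 = 0.049922
R_{2,1} = 0.051377 + (0.051377 − 0.068626)/3 = 0.045627
R_{3,1} = 0.046952 + (0.046952 − 0.051377)/3 = 0.045477
R_{2,2} = 0.045627 + (0.045627 − 0.049922)/15 = 0.045341
R_{3,2} = 0.045477 + (0.045477 − 0.045627)/15 = 0.045467
R_{3,3} = 0.045467 + (0.045467 − 0.045341)/63 = 0.045469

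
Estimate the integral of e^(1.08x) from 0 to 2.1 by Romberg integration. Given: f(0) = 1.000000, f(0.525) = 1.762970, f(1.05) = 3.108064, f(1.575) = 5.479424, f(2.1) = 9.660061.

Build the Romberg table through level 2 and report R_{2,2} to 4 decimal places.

R_{0,0} (trapezoid, 1 panel, h=2.1000): 11.193064
R_{1,0} (trapezoid, 2 panels, h=1.0500): 8.859999
R_{2,0} (trapezoid, 4 panels, h=0.5250): 8.232256
R_{1,1} = 8.859999 + (8.859999 − 11.193064)/3 = 8.082311
R_{2,1} = 8.232256 + (8.232256 − 8.859999)/3 = 8.023008
R_{2,2} = 8.023008 + (8.023008 − 8.082311)/15 = 8.019054

8.0191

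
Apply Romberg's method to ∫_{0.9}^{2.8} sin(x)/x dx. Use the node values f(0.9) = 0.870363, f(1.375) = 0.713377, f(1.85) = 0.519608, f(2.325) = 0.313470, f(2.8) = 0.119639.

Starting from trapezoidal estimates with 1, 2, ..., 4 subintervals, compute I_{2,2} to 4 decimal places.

0.9716

I_{0,0} (trapezoid, 1 panel, h=1.9000): 0.940502
I_{1,0} (trapezoid, 2 panels, h=0.9500): 0.963879
I_{2,0} (trapezoid, 4 panels, h=0.4750): 0.969692
I_{1,1} = 0.963879 + (0.963879 − 0.940502)/3 = 0.971671
I_{2,1} = 0.969692 + (0.969692 − 0.963879)/3 = 0.971630
I_{2,2} = 0.971630 + (0.971630 − 0.971671)/15 = 0.971627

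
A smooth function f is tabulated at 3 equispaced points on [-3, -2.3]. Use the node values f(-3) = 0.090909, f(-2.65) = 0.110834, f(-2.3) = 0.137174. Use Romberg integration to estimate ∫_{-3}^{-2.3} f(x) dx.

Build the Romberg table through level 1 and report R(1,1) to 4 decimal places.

0.0783

R(0,0) (trapezoid, 1 panel, h=0.7000): 0.079829
R(1,0) (trapezoid, 2 panels, h=0.3500): 0.078706
R(1,1) = 0.078706 + (0.078706 − 0.079829)/3 = 0.078332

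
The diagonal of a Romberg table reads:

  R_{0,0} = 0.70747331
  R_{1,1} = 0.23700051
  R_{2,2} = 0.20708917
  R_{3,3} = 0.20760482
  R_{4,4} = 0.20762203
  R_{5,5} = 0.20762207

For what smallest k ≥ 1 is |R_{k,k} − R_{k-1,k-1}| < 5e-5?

k = 4

|R_{1,1} − R_{0,0}| = 0.47047280 ≥ 5e-5
|R_{2,2} − R_{1,1}| = 0.02991134 ≥ 5e-5
|R_{3,3} − R_{2,2}| = 0.00051565 ≥ 5e-5
|R_{4,4} − R_{3,3}| = 0.00001721 < 5e-5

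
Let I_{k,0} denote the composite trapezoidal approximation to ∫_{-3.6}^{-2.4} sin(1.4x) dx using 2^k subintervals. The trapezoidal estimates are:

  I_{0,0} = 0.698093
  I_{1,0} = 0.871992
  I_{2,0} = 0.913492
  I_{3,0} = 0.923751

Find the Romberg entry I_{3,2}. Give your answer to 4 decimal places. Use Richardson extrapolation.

Richardson extrapolation on the trapezoidal column (denominator 4−1=3):
I_{2,1} = 0.913492 + (0.913492 − 0.871992)/3 = 0.927325
I_{3,1} = (4·0.923751 − 0.913492) / 3 = 0.927171
I_{3,2} = 0.927171 + (0.927171 − 0.927325)/15 = 0.927161
(Column j=1 coincides with Simpson's rule on the same nodes.)

0.9272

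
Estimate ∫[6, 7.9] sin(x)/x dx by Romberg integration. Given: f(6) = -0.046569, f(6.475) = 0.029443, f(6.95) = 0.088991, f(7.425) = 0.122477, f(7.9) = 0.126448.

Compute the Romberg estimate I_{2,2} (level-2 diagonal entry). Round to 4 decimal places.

0.1370

I_{0,0} (trapezoid, 1 panel, h=1.9000): 0.075885
I_{1,0} (trapezoid, 2 panels, h=0.9500): 0.122484
I_{2,0} (trapezoid, 4 panels, h=0.4750): 0.133404
I_{1,1} = 0.122484 + (0.122484 − 0.075885)/3 = 0.138017
I_{2,1} = 0.133404 + (0.133404 − 0.122484)/3 = 0.137044
I_{2,2} = 0.137044 + (0.137044 − 0.138017)/15 = 0.136979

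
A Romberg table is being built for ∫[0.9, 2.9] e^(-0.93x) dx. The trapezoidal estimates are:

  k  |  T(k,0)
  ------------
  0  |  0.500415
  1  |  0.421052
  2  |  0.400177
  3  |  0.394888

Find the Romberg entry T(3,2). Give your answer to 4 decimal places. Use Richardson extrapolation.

Richardson extrapolation on the trapezoidal column (denominator 4−1=3):
T(2,1) = 0.400177 + (0.400177 − 0.421052)/3 = 0.393219
T(3,1) = 0.394888 + (0.394888 − 0.400177)/3 = 0.393125
T(3,2) = (16·0.393125 − 0.393219) / 15 = 0.393119

0.3931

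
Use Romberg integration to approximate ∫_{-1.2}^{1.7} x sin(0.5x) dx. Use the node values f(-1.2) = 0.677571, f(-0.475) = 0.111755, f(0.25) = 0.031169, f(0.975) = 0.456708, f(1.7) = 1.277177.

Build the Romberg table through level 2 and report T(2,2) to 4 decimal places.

1.0391

T(0,0) (trapezoid, 1 panel, h=2.9000): 2.834385
T(1,0) (trapezoid, 2 panels, h=1.4500): 1.462387
T(2,0) (trapezoid, 4 panels, h=0.7250): 1.143329
T(1,1) = 1.462387 + (1.462387 − 2.834385)/3 = 1.005054
T(2,1) = 1.143329 + (1.143329 − 1.462387)/3 = 1.036976
T(2,2) = 1.036976 + (1.036976 − 1.005054)/15 = 1.039104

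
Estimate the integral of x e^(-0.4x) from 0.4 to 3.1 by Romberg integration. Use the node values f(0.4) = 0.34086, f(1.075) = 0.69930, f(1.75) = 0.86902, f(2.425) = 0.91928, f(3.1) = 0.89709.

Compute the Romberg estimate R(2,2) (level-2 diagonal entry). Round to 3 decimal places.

2.127

R(0,0) (trapezoid, 1 panel, h=2.7000): 1.67123
R(1,0) (trapezoid, 2 panels, h=1.3500): 2.00879
R(2,0) (trapezoid, 4 panels, h=0.6750): 2.09694
R(1,1) = 2.00879 + (2.00879 − 1.67123)/3 = 2.12131
R(2,1) = 2.09694 + (2.09694 − 2.00879)/3 = 2.12632
R(2,2) = 2.12632 + (2.12632 − 2.12131)/15 = 2.12665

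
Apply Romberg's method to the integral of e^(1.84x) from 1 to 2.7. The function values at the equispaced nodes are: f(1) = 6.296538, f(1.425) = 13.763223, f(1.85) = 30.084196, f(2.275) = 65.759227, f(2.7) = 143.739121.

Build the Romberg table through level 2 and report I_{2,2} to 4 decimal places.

74.7240

I_{0,0} (trapezoid, 1 panel, h=1.7000): 127.530310
I_{1,0} (trapezoid, 2 panels, h=0.8500): 89.336722
I_{2,0} (trapezoid, 4 panels, h=0.4250): 78.465402
I_{1,1} = 89.336722 + (89.336722 − 127.530310)/3 = 76.605526
I_{2,1} = 78.465402 + (78.465402 − 89.336722)/3 = 74.841629
I_{2,2} = 74.841629 + (74.841629 − 76.605526)/15 = 74.724036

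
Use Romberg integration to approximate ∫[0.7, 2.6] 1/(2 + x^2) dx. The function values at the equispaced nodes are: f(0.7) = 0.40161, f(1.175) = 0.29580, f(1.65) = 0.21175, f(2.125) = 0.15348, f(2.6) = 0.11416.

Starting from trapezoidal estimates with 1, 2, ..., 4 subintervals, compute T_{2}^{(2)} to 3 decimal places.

0.433

T_{0}^{(0)} (trapezoid, 1 panel, h=1.9000): 0.48998
T_{1}^{(0)} (trapezoid, 2 panels, h=0.9500): 0.44615
T_{2}^{(0)} (trapezoid, 4 panels, h=0.4750): 0.43648
T_{1}^{(1)} = 0.44615 + (0.44615 − 0.48998)/3 = 0.43154
T_{2}^{(1)} = 0.43648 + (0.43648 − 0.44615)/3 = 0.43326
T_{2}^{(2)} = 0.43326 + (0.43326 − 0.43154)/15 = 0.43337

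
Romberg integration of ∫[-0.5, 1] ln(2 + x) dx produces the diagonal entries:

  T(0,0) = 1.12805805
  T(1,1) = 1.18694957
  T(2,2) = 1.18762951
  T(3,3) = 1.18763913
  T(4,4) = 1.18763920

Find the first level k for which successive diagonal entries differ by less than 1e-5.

|T(1,1) − T(0,0)| = 0.05889152 ≥ 1e-5
|T(2,2) − T(1,1)| = 0.00067994 ≥ 1e-5
|T(3,3) − T(2,2)| = 0.00000962 < 1e-5

k = 3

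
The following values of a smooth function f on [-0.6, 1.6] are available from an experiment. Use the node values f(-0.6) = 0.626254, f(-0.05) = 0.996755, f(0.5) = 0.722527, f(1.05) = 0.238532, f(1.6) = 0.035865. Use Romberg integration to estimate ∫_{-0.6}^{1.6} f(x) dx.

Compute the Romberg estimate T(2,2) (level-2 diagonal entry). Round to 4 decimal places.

1.2915

T(0,0) (trapezoid, 1 panel, h=2.2000): 0.728331
T(1,0) (trapezoid, 2 panels, h=1.1000): 1.158945
T(2,0) (trapezoid, 4 panels, h=0.5500): 1.258880
T(1,1) = 1.158945 + (1.158945 − 0.728331)/3 = 1.302483
T(2,1) = 1.258880 + (1.258880 − 1.158945)/3 = 1.292192
T(2,2) = 1.292192 + (1.292192 − 1.302483)/15 = 1.291506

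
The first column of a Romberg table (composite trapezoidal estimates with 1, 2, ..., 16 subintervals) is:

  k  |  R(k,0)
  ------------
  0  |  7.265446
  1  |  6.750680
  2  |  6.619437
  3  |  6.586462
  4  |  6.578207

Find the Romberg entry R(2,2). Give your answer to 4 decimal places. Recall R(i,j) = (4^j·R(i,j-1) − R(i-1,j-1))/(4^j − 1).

Richardson extrapolation on the trapezoidal column (denominator 4−1=3):
R(1,1) = (4·6.750680 − 7.265446) / 3 = 6.579091
R(2,1) = (4·6.619437 − 6.750680) / 3 = 6.575689
R(2,2) = 6.575689 + (6.575689 − 6.579091)/15 = 6.575462

6.5755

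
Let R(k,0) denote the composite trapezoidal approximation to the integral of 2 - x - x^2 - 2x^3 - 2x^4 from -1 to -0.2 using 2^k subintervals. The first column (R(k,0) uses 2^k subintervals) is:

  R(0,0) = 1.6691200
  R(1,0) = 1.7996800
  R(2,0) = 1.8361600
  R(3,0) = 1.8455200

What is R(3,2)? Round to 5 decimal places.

1.84866

Richardson extrapolation on the trapezoidal column (denominator 4−1=3):
R(2,1) = 1.8361600 + (1.8361600 − 1.7996800)/3 = 1.8483200
R(3,1) = (4·1.8455200 − 1.8361600) / 3 = 1.8486400
R(3,2) = 1.8486400 + (1.8486400 − 1.8483200)/15 = 1.8486613
(Column j=1 coincides with Simpson's rule on the same nodes.)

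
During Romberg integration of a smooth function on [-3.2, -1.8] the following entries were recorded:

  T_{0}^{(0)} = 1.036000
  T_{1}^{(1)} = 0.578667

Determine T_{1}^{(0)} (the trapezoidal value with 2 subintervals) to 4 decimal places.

0.6930

From T_{1}^{(1)} = (4·T_{1}^{(0)} − T_{0}^{(0)})/3, solve for T_{1}^{(0)}:
4·T_{1}^{(0)} = 3·0.578667 + 1.036000 = 2.772001
T_{1}^{(0)} = 0.693000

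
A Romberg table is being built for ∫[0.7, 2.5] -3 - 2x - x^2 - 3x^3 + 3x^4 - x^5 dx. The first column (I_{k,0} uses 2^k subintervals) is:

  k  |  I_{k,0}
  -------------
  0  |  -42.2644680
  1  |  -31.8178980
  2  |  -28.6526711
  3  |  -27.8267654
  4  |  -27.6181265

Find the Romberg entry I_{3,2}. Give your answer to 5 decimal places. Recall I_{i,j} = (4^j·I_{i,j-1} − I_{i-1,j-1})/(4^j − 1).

Richardson extrapolation on the trapezoidal column (denominator 4−1=3):
I_{2,1} = (4·(-28.6526711) − (-31.8178980)) / 3 = -27.5975955
I_{3,1} = -27.8267654 + (-27.8267654 − (-28.6526711))/3 = -27.5514635
I_{3,2} = (16·(-27.5514635) − (-27.5975955)) / 15 = -27.5483880

-27.54839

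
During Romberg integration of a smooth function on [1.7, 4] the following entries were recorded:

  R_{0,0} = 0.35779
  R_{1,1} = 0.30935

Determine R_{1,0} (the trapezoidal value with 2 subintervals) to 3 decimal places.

0.321

From R_{1,1} = (4·R_{1,0} − R_{0,0})/3, solve for R_{1,0}:
4·R_{1,0} = 3·0.30935 + 0.35779 = 1.28584
R_{1,0} = 0.32146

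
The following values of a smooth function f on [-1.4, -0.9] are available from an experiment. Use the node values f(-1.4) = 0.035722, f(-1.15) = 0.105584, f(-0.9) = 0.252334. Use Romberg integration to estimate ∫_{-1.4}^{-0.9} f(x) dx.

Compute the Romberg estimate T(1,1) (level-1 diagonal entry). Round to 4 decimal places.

0.0592

T(0,0) (trapezoid, 1 panel, h=0.5000): 0.072014
T(1,0) (trapezoid, 2 panels, h=0.2500): 0.062403
T(1,1) = 0.062403 + (0.062403 − 0.072014)/3 = 0.059199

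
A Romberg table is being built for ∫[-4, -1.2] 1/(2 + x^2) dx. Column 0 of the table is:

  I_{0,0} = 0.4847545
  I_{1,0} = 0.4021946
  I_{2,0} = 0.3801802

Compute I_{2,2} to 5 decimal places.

I_{1,1} = (4·0.4021946 − 0.4847545) / 3 = 0.3746746
I_{2,1} = (4·0.3801802 − 0.4021946) / 3 = 0.3728421
I_{2,2} = 0.3728421 + (0.3728421 − 0.3746746)/15 = 0.3727199
(Column j=1 coincides with Simpson's rule on the same nodes.)

0.37272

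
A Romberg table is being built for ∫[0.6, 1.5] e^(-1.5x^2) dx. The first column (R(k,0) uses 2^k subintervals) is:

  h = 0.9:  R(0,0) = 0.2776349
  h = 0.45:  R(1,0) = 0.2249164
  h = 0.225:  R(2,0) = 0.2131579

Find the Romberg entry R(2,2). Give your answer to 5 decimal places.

0.20936

Richardson extrapolation on the trapezoidal column (denominator 4−1=3):
R(1,1) = (4·0.2249164 − 0.2776349) / 3 = 0.2073436
R(2,1) = 0.2131579 + (0.2131579 − 0.2249164)/3 = 0.2092384
R(2,2) = (16·0.2092384 − 0.2073436) / 15 = 0.2093647
(Column j=1 coincides with Simpson's rule on the same nodes.)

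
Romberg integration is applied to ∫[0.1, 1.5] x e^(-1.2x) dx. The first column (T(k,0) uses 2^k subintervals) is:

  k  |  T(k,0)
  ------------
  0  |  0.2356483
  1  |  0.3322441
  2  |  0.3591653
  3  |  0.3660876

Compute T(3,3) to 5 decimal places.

0.36841

Richardson extrapolation on the trapezoidal column (denominator 4−1=3):
T(1,1) = (4·0.3322441 − 0.2356483) / 3 = 0.3644427
T(2,1) = 0.3591653 + (0.3591653 − 0.3322441)/3 = 0.3681390
T(3,1) = (4·0.3660876 − 0.3591653) / 3 = 0.3683950
T(2,2) = (16·0.3681390 − 0.3644427) / 15 = 0.3683854
T(3,2) = 0.3683950 + (0.3683950 − 0.3681390)/15 = 0.3684121
T(3,3) = 0.3684121 + (0.3684121 − 0.3683854)/63 = 0.3684125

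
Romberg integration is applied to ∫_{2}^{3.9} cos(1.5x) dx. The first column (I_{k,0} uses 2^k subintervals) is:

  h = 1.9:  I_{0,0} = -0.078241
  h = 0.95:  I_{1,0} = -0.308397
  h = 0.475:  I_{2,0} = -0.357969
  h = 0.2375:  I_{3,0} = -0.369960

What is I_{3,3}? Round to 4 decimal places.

Richardson extrapolation on the trapezoidal column (denominator 4−1=3):
I_{1,1} = -0.308397 + (-0.308397 − (-0.078241))/3 = -0.385116
I_{2,1} = -0.357969 + (-0.357969 − (-0.308397))/3 = -0.374493
I_{3,1} = (4·(-0.369960) − (-0.357969)) / 3 = -0.373957
I_{2,2} = (16·(-0.374493) − (-0.385116)) / 15 = -0.373785
I_{3,2} = (16·(-0.373957) − (-0.374493)) / 15 = -0.373921
I_{3,3} = -0.373921 + (-0.373921 − (-0.373785))/63 = -0.373923

-0.3739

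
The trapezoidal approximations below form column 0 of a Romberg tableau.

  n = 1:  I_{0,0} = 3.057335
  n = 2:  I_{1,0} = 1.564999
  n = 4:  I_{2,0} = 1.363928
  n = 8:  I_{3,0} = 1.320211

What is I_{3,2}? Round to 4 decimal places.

1.3062

Richardson extrapolation on the trapezoidal column (denominator 4−1=3):
I_{2,1} = 1.363928 + (1.363928 − 1.564999)/3 = 1.296904
I_{3,1} = 1.320211 + (1.320211 − 1.363928)/3 = 1.305639
I_{3,2} = 1.305639 + (1.305639 − 1.296904)/15 = 1.306221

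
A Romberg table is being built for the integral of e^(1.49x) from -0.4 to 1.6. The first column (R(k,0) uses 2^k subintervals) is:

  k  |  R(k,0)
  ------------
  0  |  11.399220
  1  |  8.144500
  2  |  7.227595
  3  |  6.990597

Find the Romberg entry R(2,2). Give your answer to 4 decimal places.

Richardson extrapolation on the trapezoidal column (denominator 4−1=3):
R(1,1) = 8.144500 + (8.144500 − 11.399220)/3 = 7.059593
R(2,1) = (4·7.227595 − 8.144500) / 3 = 6.921960
R(2,2) = 6.921960 + (6.921960 − 7.059593)/15 = 6.912784
(Column j=1 coincides with Simpson's rule on the same nodes.)

6.9128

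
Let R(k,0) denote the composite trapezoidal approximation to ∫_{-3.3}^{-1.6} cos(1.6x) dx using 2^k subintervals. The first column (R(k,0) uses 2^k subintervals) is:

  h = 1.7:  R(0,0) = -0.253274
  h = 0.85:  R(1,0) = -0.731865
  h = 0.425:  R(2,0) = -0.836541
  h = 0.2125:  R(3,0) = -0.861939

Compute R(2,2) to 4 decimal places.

-0.8701

Richardson extrapolation on the trapezoidal column (denominator 4−1=3):
R(1,1) = -0.731865 + (-0.731865 − (-0.253274))/3 = -0.891395
R(2,1) = -0.836541 + (-0.836541 − (-0.731865))/3 = -0.871433
R(2,2) = (16·(-0.871433) − (-0.891395)) / 15 = -0.870102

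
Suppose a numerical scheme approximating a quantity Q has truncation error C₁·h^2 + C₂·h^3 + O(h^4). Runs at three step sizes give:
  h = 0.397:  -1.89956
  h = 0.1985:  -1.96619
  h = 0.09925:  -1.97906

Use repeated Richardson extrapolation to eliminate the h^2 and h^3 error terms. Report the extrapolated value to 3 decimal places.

First eliminate the h^2 term (factor 2^2 = 4):
  B₁ = (4·(-1.96619) − (-1.89956))/3 = -1.98840
  B₂ = (4·(-1.97906) − (-1.96619))/3 = -1.98335
Then eliminate the h^3 term (factor 2^3 = 8):
  (8·(-1.98335) − (-1.98840))/7 = -1.98263

-1.983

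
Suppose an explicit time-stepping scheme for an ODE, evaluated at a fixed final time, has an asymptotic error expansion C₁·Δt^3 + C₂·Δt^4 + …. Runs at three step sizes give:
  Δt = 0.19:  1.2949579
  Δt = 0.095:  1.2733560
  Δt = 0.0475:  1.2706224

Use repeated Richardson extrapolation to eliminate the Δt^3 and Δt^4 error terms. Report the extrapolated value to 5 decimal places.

1.27023

First eliminate the Δt^3 term (factor 2^3 = 8):
  B₁ = (8·1.2733560 − 1.2949579)/7 = 1.2702700
  B₂ = (8·1.2706224 − 1.2733560)/7 = 1.2702319
Then eliminate the Δt^4 term (factor 2^4 = 16):
  (16·1.2702319 − 1.2702700)/15 = 1.2702294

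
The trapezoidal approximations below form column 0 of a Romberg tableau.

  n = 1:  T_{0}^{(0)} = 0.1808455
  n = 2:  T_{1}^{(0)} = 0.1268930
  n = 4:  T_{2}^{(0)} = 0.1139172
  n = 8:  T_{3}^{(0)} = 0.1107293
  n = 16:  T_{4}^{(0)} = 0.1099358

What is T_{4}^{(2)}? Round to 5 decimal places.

T_{3}^{(1)} = 0.1107293 + (0.1107293 − 0.1139172)/3 = 0.1096667
T_{4}^{(1)} = 0.1099358 + (0.1099358 − 0.1107293)/3 = 0.1096713
T_{4}^{(2)} = 0.1096713 + (0.1096713 − 0.1096667)/15 = 0.1096716
(Column j=1 coincides with Simpson's rule on the same nodes.)

0.10967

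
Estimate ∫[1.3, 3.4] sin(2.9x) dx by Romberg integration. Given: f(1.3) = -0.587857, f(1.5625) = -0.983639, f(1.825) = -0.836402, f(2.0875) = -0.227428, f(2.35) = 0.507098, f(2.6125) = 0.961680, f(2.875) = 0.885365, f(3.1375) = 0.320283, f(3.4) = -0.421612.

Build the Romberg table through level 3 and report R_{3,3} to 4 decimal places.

0.0340

R_{0,0} (trapezoid, 1 panel, h=2.1000): -1.059942
R_{1,0} (trapezoid, 2 panels, h=1.0500): 0.002482
R_{2,0} (trapezoid, 4 panels, h=0.5250): 0.026946
R_{3,0} (trapezoid, 8 panels, h=0.2625): 0.032083
R_{1,1} = 0.002482 + (0.002482 − (-1.059942))/3 = 0.356623
R_{2,1} = 0.026946 + (0.026946 − 0.002482)/3 = 0.035101
R_{3,1} = 0.032083 + (0.032083 − 0.026946)/3 = 0.033795
R_{2,2} = 0.035101 + (0.035101 − 0.356623)/15 = 0.013666
R_{3,2} = 0.033795 + (0.033795 − 0.035101)/15 = 0.033708
R_{3,3} = 0.033708 + (0.033708 − 0.013666)/63 = 0.034026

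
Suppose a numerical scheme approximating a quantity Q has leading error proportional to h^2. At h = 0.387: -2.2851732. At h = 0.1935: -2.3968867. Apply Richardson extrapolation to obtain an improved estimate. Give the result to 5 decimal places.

The leading error scales as h^2; refining by a factor of 2 reduces it by 2^2 = 4.
Extrapolated value = (4·A(h/2) − A(h)) / (4 − 1)
= (4·(-2.3968867) − (-2.2851732)) / 3
= -7.3023736 / 3 = -2.4341245

-2.43412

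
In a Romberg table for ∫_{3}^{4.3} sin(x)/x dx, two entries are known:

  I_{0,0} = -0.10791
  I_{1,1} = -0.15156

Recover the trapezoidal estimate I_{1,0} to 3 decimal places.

-0.141

From I_{1,1} = (4·I_{1,0} − I_{0,0})/3, solve for I_{1,0}:
4·I_{1,0} = 3·(-0.15156) + (-0.10791) = -0.56259
I_{1,0} = -0.14065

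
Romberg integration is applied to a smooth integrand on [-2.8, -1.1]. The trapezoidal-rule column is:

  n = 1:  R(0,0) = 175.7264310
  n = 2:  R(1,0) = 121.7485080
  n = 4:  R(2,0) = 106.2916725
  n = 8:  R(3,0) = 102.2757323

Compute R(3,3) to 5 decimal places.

Richardson extrapolation on the trapezoidal column (denominator 4−1=3):
R(1,1) = 121.7485080 + (121.7485080 − 175.7264310)/3 = 103.7558670
R(2,1) = 106.2916725 + (106.2916725 − 121.7485080)/3 = 101.1393940
R(3,1) = (4·102.2757323 − 106.2916725) / 3 = 100.9370856
R(2,2) = 101.1393940 + (101.1393940 − 103.7558670)/15 = 100.9649625
R(3,2) = (16·100.9370856 − 101.1393940) / 15 = 100.9235984
R(3,3) = (64·100.9235984 − 100.9649625) / 63 = 100.9229418
(Column j=1 coincides with Simpson's rule on the same nodes.)

100.92294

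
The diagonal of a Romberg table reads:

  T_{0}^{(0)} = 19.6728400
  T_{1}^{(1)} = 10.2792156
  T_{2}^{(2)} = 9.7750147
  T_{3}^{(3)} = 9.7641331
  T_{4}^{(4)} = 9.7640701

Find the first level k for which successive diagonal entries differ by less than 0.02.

|T_{1}^{(1)} − T_{0}^{(0)}| = 9.3936244 ≥ 0.02
|T_{2}^{(2)} − T_{1}^{(1)}| = 0.5042009 ≥ 0.02
|T_{3}^{(3)} − T_{2}^{(2)}| = 0.0108816 < 0.02

k = 3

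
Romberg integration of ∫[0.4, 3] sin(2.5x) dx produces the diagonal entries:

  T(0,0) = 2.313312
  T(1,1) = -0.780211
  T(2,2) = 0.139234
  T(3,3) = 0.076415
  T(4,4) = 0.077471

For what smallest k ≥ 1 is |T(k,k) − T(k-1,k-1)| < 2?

|T(1,1) − T(0,0)| = 3.093523 ≥ 2
|T(2,2) − T(1,1)| = 0.919445 < 2

k = 2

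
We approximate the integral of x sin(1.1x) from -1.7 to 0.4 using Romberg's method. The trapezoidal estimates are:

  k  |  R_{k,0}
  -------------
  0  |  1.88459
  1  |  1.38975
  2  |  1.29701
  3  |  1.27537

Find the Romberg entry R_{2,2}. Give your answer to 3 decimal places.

1.269

Richardson extrapolation on the trapezoidal column (denominator 4−1=3):
R_{1,1} = (4·1.38975 − 1.88459) / 3 = 1.22480
R_{2,1} = (4·1.29701 − 1.38975) / 3 = 1.26610
R_{2,2} = (16·1.26610 − 1.22480) / 15 = 1.26885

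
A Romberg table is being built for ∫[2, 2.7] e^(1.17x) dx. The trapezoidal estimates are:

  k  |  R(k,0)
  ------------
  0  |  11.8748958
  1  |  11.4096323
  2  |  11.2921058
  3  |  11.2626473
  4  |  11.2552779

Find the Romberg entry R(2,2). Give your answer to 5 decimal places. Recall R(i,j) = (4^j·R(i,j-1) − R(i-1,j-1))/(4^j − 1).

Richardson extrapolation on the trapezoidal column (denominator 4−1=3):
R(1,1) = 11.4096323 + (11.4096323 − 11.8748958)/3 = 11.2545445
R(2,1) = 11.2921058 + (11.2921058 − 11.4096323)/3 = 11.2529303
R(2,2) = (16·11.2529303 − 11.2545445) / 15 = 11.2528227

11.25282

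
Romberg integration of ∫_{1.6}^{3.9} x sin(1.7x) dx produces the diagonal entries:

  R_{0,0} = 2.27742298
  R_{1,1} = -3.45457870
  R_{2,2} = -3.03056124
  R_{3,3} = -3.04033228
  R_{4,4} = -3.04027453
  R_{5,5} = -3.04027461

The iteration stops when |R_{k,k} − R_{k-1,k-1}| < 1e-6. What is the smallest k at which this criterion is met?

|R_{1,1} − R_{0,0}| = 5.73200168 ≥ 1e-6
|R_{2,2} − R_{1,1}| = 0.42401746 ≥ 1e-6
|R_{3,3} − R_{2,2}| = 0.00977104 ≥ 1e-6
|R_{4,4} − R_{3,3}| = 0.00005775 ≥ 1e-6
|R_{5,5} − R_{4,4}| = 0.00000008 < 1e-6

k = 5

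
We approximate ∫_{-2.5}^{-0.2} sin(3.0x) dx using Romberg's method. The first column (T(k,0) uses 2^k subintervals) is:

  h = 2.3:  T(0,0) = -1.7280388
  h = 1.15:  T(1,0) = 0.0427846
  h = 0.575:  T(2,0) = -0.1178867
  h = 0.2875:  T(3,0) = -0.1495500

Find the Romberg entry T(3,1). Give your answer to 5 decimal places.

T(3,1) = (4·(-0.1495500) − (-0.1178867)) / 3 = -0.1601044

-0.16010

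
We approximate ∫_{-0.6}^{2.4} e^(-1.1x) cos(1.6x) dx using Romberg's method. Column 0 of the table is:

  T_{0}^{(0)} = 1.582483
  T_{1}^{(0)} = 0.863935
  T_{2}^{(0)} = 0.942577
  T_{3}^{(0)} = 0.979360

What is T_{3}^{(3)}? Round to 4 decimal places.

0.9932

T_{1}^{(1)} = 0.863935 + (0.863935 − 1.582483)/3 = 0.624419
T_{2}^{(1)} = 0.942577 + (0.942577 − 0.863935)/3 = 0.968791
T_{3}^{(1)} = 0.979360 + (0.979360 − 0.942577)/3 = 0.991621
T_{2}^{(2)} = 0.968791 + (0.968791 − 0.624419)/15 = 0.991749
T_{3}^{(2)} = (16·0.991621 − 0.968791) / 15 = 0.993143
T_{3}^{(3)} = (64·0.993143 − 0.991749) / 63 = 0.993165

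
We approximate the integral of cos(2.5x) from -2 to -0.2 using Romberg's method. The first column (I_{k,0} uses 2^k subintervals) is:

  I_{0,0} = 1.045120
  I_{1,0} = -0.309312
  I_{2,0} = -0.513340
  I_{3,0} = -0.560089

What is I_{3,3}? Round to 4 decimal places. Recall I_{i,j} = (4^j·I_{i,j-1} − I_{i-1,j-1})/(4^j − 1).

-0.5754

I_{1,1} = (4·(-0.309312) − 1.045120) / 3 = -0.760789
I_{2,1} = (4·(-0.513340) − (-0.309312)) / 3 = -0.581349
I_{3,1} = (4·(-0.560089) − (-0.513340)) / 3 = -0.575672
I_{2,2} = -0.581349 + (-0.581349 − (-0.760789))/15 = -0.569386
I_{3,2} = (16·(-0.575672) − (-0.581349)) / 15 = -0.575294
I_{3,3} = (64·(-0.575294) − (-0.569386)) / 63 = -0.575388
(Column j=1 coincides with Simpson's rule on the same nodes.)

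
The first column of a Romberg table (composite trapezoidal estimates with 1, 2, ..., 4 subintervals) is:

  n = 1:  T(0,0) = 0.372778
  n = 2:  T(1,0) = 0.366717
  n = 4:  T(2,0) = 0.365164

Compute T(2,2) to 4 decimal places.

0.3646

Richardson extrapolation on the trapezoidal column (denominator 4−1=3):
T(1,1) = (4·0.366717 − 0.372778) / 3 = 0.364697
T(2,1) = (4·0.365164 − 0.366717) / 3 = 0.364646
T(2,2) = 0.364646 + (0.364646 − 0.364697)/15 = 0.364643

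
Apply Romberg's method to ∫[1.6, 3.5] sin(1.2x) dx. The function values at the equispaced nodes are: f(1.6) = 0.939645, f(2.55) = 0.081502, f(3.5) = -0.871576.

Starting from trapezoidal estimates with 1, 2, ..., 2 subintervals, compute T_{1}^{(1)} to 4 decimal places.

T_{0}^{(0)} (trapezoid, 1 panel, h=1.9000): 0.064666
T_{1}^{(0)} (trapezoid, 2 panels, h=0.9500): 0.109760
T_{1}^{(1)} = 0.109760 + (0.109760 − 0.064666)/3 = 0.124791

0.1248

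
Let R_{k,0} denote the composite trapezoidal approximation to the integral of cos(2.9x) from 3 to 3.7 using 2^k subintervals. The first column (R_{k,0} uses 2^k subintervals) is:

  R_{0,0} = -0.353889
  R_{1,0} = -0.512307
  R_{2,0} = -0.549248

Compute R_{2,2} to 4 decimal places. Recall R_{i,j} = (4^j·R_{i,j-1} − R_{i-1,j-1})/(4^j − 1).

-0.5613

R_{1,1} = (4·(-0.512307) − (-0.353889)) / 3 = -0.565113
R_{2,1} = -0.549248 + (-0.549248 − (-0.512307))/3 = -0.561562
R_{2,2} = (16·(-0.561562) − (-0.565113)) / 15 = -0.561325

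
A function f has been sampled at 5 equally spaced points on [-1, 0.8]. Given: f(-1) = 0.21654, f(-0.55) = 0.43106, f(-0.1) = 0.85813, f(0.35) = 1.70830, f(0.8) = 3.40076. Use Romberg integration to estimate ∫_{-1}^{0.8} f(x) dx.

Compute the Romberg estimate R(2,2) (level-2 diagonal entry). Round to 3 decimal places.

2.082

R(0,0) (trapezoid, 1 panel, h=1.8000): 3.25557
R(1,0) (trapezoid, 2 panels, h=0.9000): 2.40010
R(2,0) (trapezoid, 4 panels, h=0.4500): 2.16276
R(1,1) = 2.40010 + (2.40010 − 3.25557)/3 = 2.11494
R(2,1) = 2.16276 + (2.16276 − 2.40010)/3 = 2.08365
R(2,2) = 2.08365 + (2.08365 − 2.11494)/15 = 2.08156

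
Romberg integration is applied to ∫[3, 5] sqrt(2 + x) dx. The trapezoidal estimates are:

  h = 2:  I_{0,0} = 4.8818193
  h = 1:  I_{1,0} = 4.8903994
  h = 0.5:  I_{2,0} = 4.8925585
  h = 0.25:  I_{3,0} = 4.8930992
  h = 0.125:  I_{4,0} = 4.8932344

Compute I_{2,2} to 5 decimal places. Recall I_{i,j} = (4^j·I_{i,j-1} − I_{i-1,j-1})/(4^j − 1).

I_{1,1} = 4.8903994 + (4.8903994 − 4.8818193)/3 = 4.8932594
I_{2,1} = 4.8925585 + (4.8925585 − 4.8903994)/3 = 4.8932782
I_{2,2} = 4.8932782 + (4.8932782 − 4.8932594)/15 = 4.8932795

4.89328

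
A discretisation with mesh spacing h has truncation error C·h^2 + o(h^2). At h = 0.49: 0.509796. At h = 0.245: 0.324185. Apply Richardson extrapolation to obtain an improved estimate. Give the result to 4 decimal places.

The leading error scales as h^2; refining by a factor of 2 reduces it by 2^2 = 4.
Extrapolated value = (4·A(h/2) − A(h)) / (4 − 1)
= (4·0.324185 − 0.509796) / 3
= 0.786944 / 3 = 0.262315

0.2623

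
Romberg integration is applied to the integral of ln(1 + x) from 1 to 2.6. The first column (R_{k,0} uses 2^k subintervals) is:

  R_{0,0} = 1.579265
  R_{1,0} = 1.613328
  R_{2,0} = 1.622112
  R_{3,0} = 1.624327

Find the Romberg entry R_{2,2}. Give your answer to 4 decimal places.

1.6251

Richardson extrapolation on the trapezoidal column (denominator 4−1=3):
R_{1,1} = (4·1.613328 − 1.579265) / 3 = 1.624682
R_{2,1} = 1.622112 + (1.622112 − 1.613328)/3 = 1.625040
R_{2,2} = (16·1.625040 − 1.624682) / 15 = 1.625064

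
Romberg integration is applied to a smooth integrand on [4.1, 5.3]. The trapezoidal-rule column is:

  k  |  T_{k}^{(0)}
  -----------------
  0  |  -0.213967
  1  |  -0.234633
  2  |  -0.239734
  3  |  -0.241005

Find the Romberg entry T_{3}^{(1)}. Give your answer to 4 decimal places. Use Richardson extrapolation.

Richardson extrapolation on the trapezoidal column (denominator 4−1=3):
T_{3}^{(1)} = -0.241005 + (-0.241005 − (-0.239734))/3 = -0.241429

-0.2414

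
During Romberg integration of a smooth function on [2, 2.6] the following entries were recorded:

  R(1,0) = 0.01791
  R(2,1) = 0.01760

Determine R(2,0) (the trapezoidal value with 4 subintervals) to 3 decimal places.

0.018

From R(2,1) = (4·R(2,0) − R(1,0))/3, solve for R(2,0):
4·R(2,0) = 3·0.01760 + 0.01791 = 0.07071
R(2,0) = 0.01768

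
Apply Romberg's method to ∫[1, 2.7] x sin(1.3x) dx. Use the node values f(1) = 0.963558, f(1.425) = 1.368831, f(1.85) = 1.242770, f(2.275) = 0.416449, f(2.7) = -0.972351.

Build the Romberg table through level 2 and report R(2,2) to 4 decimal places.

R(0,0) (trapezoid, 1 panel, h=1.7000): -0.007474
R(1,0) (trapezoid, 2 panels, h=0.8500): 1.052617
R(2,0) (trapezoid, 4 panels, h=0.4250): 1.285053
R(1,1) = 1.052617 + (1.052617 − (-0.007474))/3 = 1.405981
R(2,1) = 1.285053 + (1.285053 − 1.052617)/3 = 1.362532
R(2,2) = 1.362532 + (1.362532 − 1.405981)/15 = 1.359635

1.3596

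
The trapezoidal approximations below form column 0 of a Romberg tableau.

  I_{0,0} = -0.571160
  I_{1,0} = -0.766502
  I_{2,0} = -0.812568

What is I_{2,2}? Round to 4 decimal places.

I_{1,1} = -0.766502 + (-0.766502 − (-0.571160))/3 = -0.831616
I_{2,1} = -0.812568 + (-0.812568 − (-0.766502))/3 = -0.827923
I_{2,2} = -0.827923 + (-0.827923 − (-0.831616))/15 = -0.827677

-0.8277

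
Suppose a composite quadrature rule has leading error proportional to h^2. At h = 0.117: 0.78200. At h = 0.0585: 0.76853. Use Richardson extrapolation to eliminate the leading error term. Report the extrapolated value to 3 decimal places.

0.764

The leading error scales as h^2; refining by a factor of 2 reduces it by 2^2 = 4.
Extrapolated value = (4·A(h/2) − A(h)) / (4 − 1)
= (4·0.76853 − 0.78200) / 3
= 2.29212 / 3 = 0.76404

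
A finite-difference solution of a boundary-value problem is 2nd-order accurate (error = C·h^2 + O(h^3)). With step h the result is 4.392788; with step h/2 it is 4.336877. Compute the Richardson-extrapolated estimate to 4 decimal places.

Extrapolated value = (4·A(h/2) − A(h)) / (4 − 1)
= (4·4.336877 − 4.392788) / 3
= 12.954720 / 3 = 4.318240

4.3182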